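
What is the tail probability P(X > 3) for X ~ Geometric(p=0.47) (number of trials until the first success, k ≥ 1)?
0.148877

We have X ~ Geometric(p=0.47) (number of trials until the first success, k ≥ 1).

P(X > 3) = 1 - P(X ≤ 3)
                = 1 - F(3)
                = 1 - 0.851123
                = 0.148877

So there's approximately a 14.9% chance that X exceeds 3.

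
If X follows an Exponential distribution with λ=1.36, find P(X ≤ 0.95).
0.725279

We have X ~ Exponential(λ=1.36).

The CDF gives us P(X ≤ k).

Using the CDF:
P(X ≤ 0.95) = 0.725279

This means there's approximately a 72.5% chance that X is at most 0.95.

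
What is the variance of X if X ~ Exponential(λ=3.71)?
0.0727

We have X ~ Exponential(λ=3.71).

For an Exponential distribution with λ=3.71:
Var(X) = 0.0727

The variance measures the spread of the distribution around the mean.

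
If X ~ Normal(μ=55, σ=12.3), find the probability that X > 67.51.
0.154559

We have X ~ Normal(μ=55, σ=12.3).

P(X > 67.51) = 1 - P(X ≤ 67.51)
                = 1 - F(67.51)
                = 1 - 0.845441
                = 0.154559

So there's approximately a 15.5% chance that X exceeds 67.51.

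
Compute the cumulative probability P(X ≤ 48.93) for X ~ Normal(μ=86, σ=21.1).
0.039470

We have X ~ Normal(μ=86, σ=21.1).

The CDF gives us P(X ≤ k).

Using the CDF:
P(X ≤ 48.93) = 0.039470

This means there's approximately a 3.9% chance that X is at most 48.93.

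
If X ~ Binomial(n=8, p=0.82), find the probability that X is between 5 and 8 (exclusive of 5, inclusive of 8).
0.839180

We have X ~ Binomial(n=8, p=0.82).

To find P(5 < X ≤ 8), we use:
P(5 < X ≤ 8) = P(X ≤ 8) - P(X ≤ 5)
                 = F(8) - F(5)
                 = 1.000000 - 0.160820
                 = 0.839180

So there's approximately a 83.9% chance that X falls in this range.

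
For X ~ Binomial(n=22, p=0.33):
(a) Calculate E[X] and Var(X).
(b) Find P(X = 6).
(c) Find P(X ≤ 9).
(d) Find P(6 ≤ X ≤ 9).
(a) E[X] = 7.2600, Var(X) = 4.8642
(b) P(X = 6) = 0.158889
(c) P(X ≤ 9) = 0.845168
(d) P(6 ≤ X ≤ 9) = 0.629529

We have X ~ Binomial(n=22, p=0.33).

(a) Moments:
E[X] = 7.2600
Var(X) = 4.8642
σ = √Var(X) = 2.2055

(b) Point probability using PMF:
P(X = 6) = 0.158889

(c) Cumulative probability using CDF:
P(X ≤ 9) = F(9) = 0.845168

(d) Range probability:
P(6 ≤ X ≤ 9) = P(X ≤ 9) - P(X ≤ 5)
                   = F(9) - F(5)
                   = 0.845168 - 0.215639
                   = 0.629529

This means approximately 63.0% of outcomes fall in the interval [6, 9].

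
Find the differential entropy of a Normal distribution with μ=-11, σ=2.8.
2.4486 nats

We have X ~ Normal(μ=-11, σ=2.8).

The differential entropy measures the uncertainty or information content of the distribution.

For a Normal distribution with μ=-11, σ=2.8:
h(X) = 2.4486 nats

(In bits, this would be 3.5325 bits.)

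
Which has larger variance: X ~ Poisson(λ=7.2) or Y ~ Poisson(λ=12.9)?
Y has larger variance (12.9000 > 7.2000)

Compute the variance for each distribution:

X ~ Poisson(λ=7.2):
Var(X) = 7.2000

Y ~ Poisson(λ=12.9):
Var(Y) = 12.9000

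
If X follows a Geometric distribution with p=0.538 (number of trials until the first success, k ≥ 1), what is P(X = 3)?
0.114833

We have X ~ Geometric(p=0.538) (number of trials until the first success, k ≥ 1).

For a Geometric distribution, the PMF gives us the probability of each outcome.

Using the PMF formula:
P(X = 3) = 0.114833

Rounded to 4 decimal places: 0.1148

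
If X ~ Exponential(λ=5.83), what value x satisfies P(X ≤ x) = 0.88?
0.3637

We have X ~ Exponential(λ=5.83).

We want to find x such that P(X ≤ x) = 0.88.

This is the 88th percentile, which means 88% of values fall below this point.

Using the inverse CDF (quantile function):
x = F⁻¹(0.88) = 0.3637

Verification: P(X ≤ 0.3637) = 0.88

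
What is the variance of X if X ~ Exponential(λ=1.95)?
0.2630

We have X ~ Exponential(λ=1.95).

For an Exponential distribution with λ=1.95:
Var(X) = 0.2630

The variance measures the spread of the distribution around the mean.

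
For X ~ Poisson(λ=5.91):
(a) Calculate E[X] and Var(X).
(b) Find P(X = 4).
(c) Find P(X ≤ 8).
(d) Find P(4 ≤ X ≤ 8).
(a) E[X] = 5.9100, Var(X) = 5.9100
(b) P(X = 4) = 0.137866
(c) P(X ≤ 8) = 0.856390
(d) P(4 ≤ X ≤ 8) = 0.696972

We have X ~ Poisson(λ=5.91).

(a) Moments:
E[X] = 5.9100
Var(X) = 5.9100
σ = √Var(X) = 2.4310

(b) Point probability using PMF:
P(X = 4) = 0.137866

(c) Cumulative probability using CDF:
P(X ≤ 8) = F(8) = 0.856390

(d) Range probability:
P(4 ≤ X ≤ 8) = P(X ≤ 8) - P(X ≤ 3)
                   = F(8) - F(3)
                   = 0.856390 - 0.159418
                   = 0.696972

This means approximately 69.7% of outcomes fall in the interval [4, 8].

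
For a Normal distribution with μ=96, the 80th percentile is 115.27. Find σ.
σ = 22.8963

For X ~ Normal(μ, σ), the p-th percentile satisfies x = μ + z_p × σ,
where z_p = Φ⁻¹(p) is the standard normal quantile.

Step 1: z_{0.8} = Φ⁻¹(0.8) = 0.8416

Step 2: Solve for σ:
115.27 = 96 + 0.8416 × σ
σ = (115.27 - 96) / 0.8416
σ = 19.27 / 0.8416
σ = 22.8963

Verification: μ + z × σ = 96 + 0.8416 × 22.8963 = 115.27 ✓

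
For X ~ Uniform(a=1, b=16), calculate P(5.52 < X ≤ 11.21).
0.379333

We have X ~ Uniform(a=1, b=16).

To find P(5.52 < X ≤ 11.21), we use:
P(5.52 < X ≤ 11.21) = P(X ≤ 11.21) - P(X ≤ 5.52)
                 = F(11.21) - F(5.52)
                 = 0.680667 - 0.301333
                 = 0.379333

So there's approximately a 37.9% chance that X falls in this range.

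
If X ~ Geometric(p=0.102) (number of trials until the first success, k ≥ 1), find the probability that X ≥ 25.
0.075619

We have X ~ Geometric(p=0.102) (number of trials until the first success, k ≥ 1).

For discrete distributions, P(X ≥ 25) = 1 - P(X ≤ 24).

P(X ≤ 24) = 0.924381
P(X ≥ 25) = 1 - 0.924381 = 0.075619

So there's approximately a 7.6% chance that X is at least 25.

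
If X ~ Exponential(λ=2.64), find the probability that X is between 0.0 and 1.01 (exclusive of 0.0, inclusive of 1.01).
0.930498

We have X ~ Exponential(λ=2.64).

To find P(0.0 < X ≤ 1.01), we use:
P(0.0 < X ≤ 1.01) = P(X ≤ 1.01) - P(X ≤ 0.0)
                 = F(1.01) - F(0.0)
                 = 0.930498 - 0.000000
                 = 0.930498

So there's approximately a 93.0% chance that X falls in this range.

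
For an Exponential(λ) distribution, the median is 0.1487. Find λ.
λ = 4.6614

For X ~ Exponential(λ), the CDF is F(x) = 1 - e^(-λx).
The median m satisfies F(m) = 0.5:
1 - e^(-λm) = 0.5
e^(-λm) = 0.5
λm = ln(2)
m = ln(2) / λ

Given m = 0.1487:
λ = ln(2) / 0.1487 = 0.693147 / 0.1487 = 4.6614

Verification: ln(2) / 4.6614 = 0.1487 ✓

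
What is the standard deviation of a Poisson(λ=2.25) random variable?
1.5000

We have X ~ Poisson(λ=2.25).

For a Poisson distribution with λ=2.25:
σ = √Var(X) = 1.5000

The standard deviation is the square root of the variance.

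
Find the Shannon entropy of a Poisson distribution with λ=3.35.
1.9915 nats

We have X ~ Poisson(λ=3.35).

The Shannon entropy measures the uncertainty or information content of the distribution.

For a Poisson distribution with λ=3.35:
H(X) = 1.9915 nats

(In bits, this would be 2.8732 bits.)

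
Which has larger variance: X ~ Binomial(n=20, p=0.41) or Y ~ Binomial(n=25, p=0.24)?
X has larger variance (4.8380 > 4.5600)

Compute the variance for each distribution:

X ~ Binomial(n=20, p=0.41):
Var(X) = 4.8380

Y ~ Binomial(n=25, p=0.24):
Var(Y) = 4.5600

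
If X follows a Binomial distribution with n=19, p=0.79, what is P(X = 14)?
0.175138

We have X ~ Binomial(n=19, p=0.79).

For a Binomial distribution, the PMF gives us the probability of each outcome.

Using the PMF formula:
P(X = 14) = 0.175138

Rounded to 4 decimal places: 0.1751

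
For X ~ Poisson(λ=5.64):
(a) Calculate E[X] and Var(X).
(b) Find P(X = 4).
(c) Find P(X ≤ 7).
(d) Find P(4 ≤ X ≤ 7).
(a) E[X] = 5.6400, Var(X) = 5.6400
(b) P(X = 4) = 0.149791
(c) P(X ≤ 7) = 0.791881
(d) P(4 ≤ X ≤ 7) = 0.605548

We have X ~ Poisson(λ=5.64).

(a) Moments:
E[X] = 5.6400
Var(X) = 5.6400
σ = √Var(X) = 2.3749

(b) Point probability using PMF:
P(X = 4) = 0.149791

(c) Cumulative probability using CDF:
P(X ≤ 7) = F(7) = 0.791881

(d) Range probability:
P(4 ≤ X ≤ 7) = P(X ≤ 7) - P(X ≤ 3)
                   = F(7) - F(3)
                   = 0.791881 - 0.186333
                   = 0.605548

This means approximately 60.6% of outcomes fall in the interval [4, 7].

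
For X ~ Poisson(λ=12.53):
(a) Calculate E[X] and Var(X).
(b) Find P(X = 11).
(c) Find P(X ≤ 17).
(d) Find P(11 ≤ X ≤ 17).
(a) E[X] = 12.5300, Var(X) = 12.5300
(b) P(X = 11) = 0.108292
(c) P(X ≤ 17) = 0.914433
(d) P(11 ≤ X ≤ 17) = 0.620219

We have X ~ Poisson(λ=12.53).

(a) Moments:
E[X] = 12.5300
Var(X) = 12.5300
σ = √Var(X) = 3.5398

(b) Point probability using PMF:
P(X = 11) = 0.108292

(c) Cumulative probability using CDF:
P(X ≤ 17) = F(17) = 0.914433

(d) Range probability:
P(11 ≤ X ≤ 17) = P(X ≤ 17) - P(X ≤ 10)
                   = F(17) - F(10)
                   = 0.914433 - 0.294214
                   = 0.620219

This means approximately 62.0% of outcomes fall in the interval [11, 17].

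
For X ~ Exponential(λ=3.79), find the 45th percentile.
0.1577

We have X ~ Exponential(λ=3.79).

We want to find x such that P(X ≤ x) = 0.45.

This is the 45th percentile, which means 45% of values fall below this point.

Using the inverse CDF (quantile function):
x = F⁻¹(0.45) = 0.1577

Verification: P(X ≤ 0.1577) = 0.45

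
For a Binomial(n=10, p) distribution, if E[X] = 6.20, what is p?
p = 0.62

For a Binomial(n, p) distribution:
E[X] = n × p

Given n = 10 and E[X] = 6.20:
6.20 = 10 × p
p = 6.20 / 10 = 0.62

Verification: Binomial(10, 0.62) has E[X] = 6.20 ✓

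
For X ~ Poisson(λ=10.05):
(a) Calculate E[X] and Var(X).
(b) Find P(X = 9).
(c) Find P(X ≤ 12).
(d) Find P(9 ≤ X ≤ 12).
(a) E[X] = 10.0500, Var(X) = 10.0500
(b) P(X = 9) = 0.124472
(c) P(X ≤ 12) = 0.786794
(d) P(9 ≤ X ≤ 12) = 0.459576

We have X ~ Poisson(λ=10.05).

(a) Moments:
E[X] = 10.0500
Var(X) = 10.0500
σ = √Var(X) = 3.1702

(b) Point probability using PMF:
P(X = 9) = 0.124472

(c) Cumulative probability using CDF:
P(X ≤ 12) = F(12) = 0.786794

(d) Range probability:
P(9 ≤ X ≤ 12) = P(X ≤ 12) - P(X ≤ 8)
                   = F(12) - F(8)
                   = 0.786794 - 0.327218
                   = 0.459576

This means approximately 46.0% of outcomes fall in the interval [9, 12].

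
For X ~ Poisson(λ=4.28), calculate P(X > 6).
0.141837

We have X ~ Poisson(λ=4.28).

P(X > 6) = 1 - P(X ≤ 6)
                = 1 - F(6)
                = 1 - 0.858163
                = 0.141837

So there's approximately a 14.2% chance that X exceeds 6.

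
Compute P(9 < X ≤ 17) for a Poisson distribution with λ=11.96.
0.692650

We have X ~ Poisson(λ=11.96).

To find P(9 < X ≤ 17), we use:
P(9 < X ≤ 17) = P(X ≤ 17) - P(X ≤ 9)
                 = F(17) - F(9)
                 = 0.938554 - 0.245904
                 = 0.692650

So there's approximately a 69.3% chance that X falls in this range.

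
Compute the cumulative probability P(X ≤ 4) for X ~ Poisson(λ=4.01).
0.626883

We have X ~ Poisson(λ=4.01).

The CDF gives us P(X ≤ k).

Using the CDF:
P(X ≤ 4) = 0.626883

This means there's approximately a 62.7% chance that X is at most 4.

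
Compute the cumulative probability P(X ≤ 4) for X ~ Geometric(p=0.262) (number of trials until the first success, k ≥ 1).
0.703363

We have X ~ Geometric(p=0.262) (number of trials until the first success, k ≥ 1).

The CDF gives us P(X ≤ k).

Using the CDF:
P(X ≤ 4) = 0.703363

This means there's approximately a 70.3% chance that X is at most 4.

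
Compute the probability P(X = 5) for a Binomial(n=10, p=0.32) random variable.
0.122941

We have X ~ Binomial(n=10, p=0.32).

For a Binomial distribution, the PMF gives us the probability of each outcome.

Using the PMF formula:
P(X = 5) = 0.122941

Rounded to 4 decimal places: 0.1229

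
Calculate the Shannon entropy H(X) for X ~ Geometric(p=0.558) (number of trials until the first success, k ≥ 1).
1.2301 nats

We have X ~ Geometric(p=0.558) (number of trials until the first success, k ≥ 1).

The Shannon entropy measures the uncertainty or information content of the distribution.

For a Geometric distribution with p=0.558 (number of trials until the first success, k ≥ 1):
H(X) = 1.2301 nats

(In bits, this would be 1.7747 bits.)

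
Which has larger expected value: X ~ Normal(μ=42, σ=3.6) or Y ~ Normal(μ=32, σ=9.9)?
X has larger mean (42.0000 > 32.0000)

Compute the expected value for each distribution:

X ~ Normal(μ=42, σ=3.6):
E[X] = 42.0000

Y ~ Normal(μ=32, σ=9.9):
E[Y] = 32.0000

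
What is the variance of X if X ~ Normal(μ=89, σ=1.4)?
1.9600

We have X ~ Normal(μ=89, σ=1.4).

For a Normal distribution with μ=89, σ=1.4:
Var(X) = 1.9600

The variance measures the spread of the distribution around the mean.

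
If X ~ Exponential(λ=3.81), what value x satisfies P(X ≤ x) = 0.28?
0.0862

We have X ~ Exponential(λ=3.81).

We want to find x such that P(X ≤ x) = 0.28.

This is the 28th percentile, which means 28% of values fall below this point.

Using the inverse CDF (quantile function):
x = F⁻¹(0.28) = 0.0862

Verification: P(X ≤ 0.0862) = 0.28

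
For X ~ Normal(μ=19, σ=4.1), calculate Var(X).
16.8100

We have X ~ Normal(μ=19, σ=4.1).

For a Normal distribution with μ=19, σ=4.1:
Var(X) = 16.8100

The variance measures the spread of the distribution around the mean.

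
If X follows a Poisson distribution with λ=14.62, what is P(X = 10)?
0.054995

We have X ~ Poisson(λ=14.62).

For a Poisson distribution, the PMF gives us the probability of each outcome.

Using the PMF formula:
P(X = 10) = 0.054995

Rounded to 4 decimal places: 0.0550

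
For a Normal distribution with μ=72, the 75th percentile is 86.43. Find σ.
σ = 21.3940

For X ~ Normal(μ, σ), the p-th percentile satisfies x = μ + z_p × σ,
where z_p = Φ⁻¹(p) is the standard normal quantile.

Step 1: z_{0.75} = Φ⁻¹(0.75) = 0.6745

Step 2: Solve for σ:
86.43 = 72 + 0.6745 × σ
σ = (86.43 - 72) / 0.6745
σ = 14.43 / 0.6745
σ = 21.3940

Verification: μ + z × σ = 72 + 0.6745 × 21.3940 = 86.43 ✓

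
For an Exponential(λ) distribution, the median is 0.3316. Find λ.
λ = 2.0903

For X ~ Exponential(λ), the CDF is F(x) = 1 - e^(-λx).
The median m satisfies F(m) = 0.5:
1 - e^(-λm) = 0.5
e^(-λm) = 0.5
λm = ln(2)
m = ln(2) / λ

Given m = 0.3316:
λ = ln(2) / 0.3316 = 0.693147 / 0.3316 = 2.0903

Verification: ln(2) / 2.0903 = 0.3316 ✓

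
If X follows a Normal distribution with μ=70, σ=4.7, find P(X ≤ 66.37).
0.219956

We have X ~ Normal(μ=70, σ=4.7).

The CDF gives us P(X ≤ k).

Using the CDF:
P(X ≤ 66.37) = 0.219956

This means there's approximately a 22.0% chance that X is at most 66.37.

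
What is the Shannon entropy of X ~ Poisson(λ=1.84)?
1.6572 nats

We have X ~ Poisson(λ=1.84).

The Shannon entropy measures the uncertainty or information content of the distribution.

For a Poisson distribution with λ=1.84:
H(X) = 1.6572 nats

(In bits, this would be 2.3909 bits.)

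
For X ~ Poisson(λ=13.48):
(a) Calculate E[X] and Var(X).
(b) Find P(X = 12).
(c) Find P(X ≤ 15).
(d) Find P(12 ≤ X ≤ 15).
(a) E[X] = 13.4800, Var(X) = 13.4800
(b) P(X = 12) = 0.105112
(c) P(X ≤ 15) = 0.719681
(d) P(12 ≤ X ≤ 15) = 0.413360

We have X ~ Poisson(λ=13.48).

(a) Moments:
E[X] = 13.4800
Var(X) = 13.4800
σ = √Var(X) = 3.6715

(b) Point probability using PMF:
P(X = 12) = 0.105112

(c) Cumulative probability using CDF:
P(X ≤ 15) = F(15) = 0.719681

(d) Range probability:
P(12 ≤ X ≤ 15) = P(X ≤ 15) - P(X ≤ 11)
                   = F(15) - F(11)
                   = 0.719681 - 0.306321
                   = 0.413360

This means approximately 41.3% of outcomes fall in the interval [12, 15].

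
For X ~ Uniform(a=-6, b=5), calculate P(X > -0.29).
0.480909

We have X ~ Uniform(a=-6, b=5).

P(X > -0.29) = 1 - P(X ≤ -0.29)
                = 1 - F(-0.29)
                = 1 - 0.519091
                = 0.480909

So there's approximately a 48.1% chance that X exceeds -0.29.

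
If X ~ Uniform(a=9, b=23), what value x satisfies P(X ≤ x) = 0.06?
9.8400

We have X ~ Uniform(a=9, b=23).

We want to find x such that P(X ≤ x) = 0.06.

This is the 6th percentile, which means 6% of values fall below this point.

Using the inverse CDF (quantile function):
x = F⁻¹(0.06) = 9.8400

Verification: P(X ≤ 9.8400) = 0.06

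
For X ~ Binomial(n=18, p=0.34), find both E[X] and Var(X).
E[X] = 6.1200, Var(X) = 4.0392

We have X ~ Binomial(n=18, p=0.34).

For a Binomial distribution with n=18, p=0.34:

Expected value:
E[X] = 6.1200

Variance:
Var(X) = 4.0392

Standard deviation:
σ = √Var(X) = 2.0098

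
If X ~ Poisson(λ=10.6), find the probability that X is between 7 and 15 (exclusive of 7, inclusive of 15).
0.756243

We have X ~ Poisson(λ=10.6).

To find P(7 < X ≤ 15), we use:
P(7 < X ≤ 15) = P(X ≤ 15) - P(X ≤ 7)
                 = F(15) - F(7)
                 = 0.927193 - 0.170950
                 = 0.756243

So there's approximately a 75.6% chance that X falls in this range.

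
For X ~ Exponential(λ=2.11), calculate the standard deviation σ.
0.4739

We have X ~ Exponential(λ=2.11).

For an Exponential distribution with λ=2.11:
σ = √Var(X) = 0.4739

The standard deviation is the square root of the variance.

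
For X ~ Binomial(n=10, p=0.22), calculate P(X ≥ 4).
0.158674

We have X ~ Binomial(n=10, p=0.22).

For discrete distributions, P(X ≥ 4) = 1 - P(X ≤ 3).

P(X ≤ 3) = 0.841326
P(X ≥ 4) = 1 - 0.841326 = 0.158674

So there's approximately a 15.9% chance that X is at least 4.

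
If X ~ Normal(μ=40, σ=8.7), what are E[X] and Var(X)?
E[X] = 40.0000, Var(X) = 75.6900

We have X ~ Normal(μ=40, σ=8.7).

For a Normal distribution with μ=40, σ=8.7:

Expected value:
E[X] = 40.0000

Variance:
Var(X) = 75.6900

Standard deviation:
σ = √Var(X) = 8.7000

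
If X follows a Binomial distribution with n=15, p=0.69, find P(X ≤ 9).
0.308357

We have X ~ Binomial(n=15, p=0.69).

The CDF gives us P(X ≤ k).

Using the CDF:
P(X ≤ 9) = 0.308357

This means there's approximately a 30.8% chance that X is at most 9.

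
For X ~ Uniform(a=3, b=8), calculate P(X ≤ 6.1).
0.620000

We have X ~ Uniform(a=3, b=8).

The CDF gives us P(X ≤ k).

Using the CDF:
P(X ≤ 6.1) = 0.620000

This means there's approximately a 62.0% chance that X is at most 6.1.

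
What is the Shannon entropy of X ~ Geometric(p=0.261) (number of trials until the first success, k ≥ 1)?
2.1996 nats

We have X ~ Geometric(p=0.261) (number of trials until the first success, k ≥ 1).

The Shannon entropy measures the uncertainty or information content of the distribution.

For a Geometric distribution with p=0.261 (number of trials until the first success, k ≥ 1):
H(X) = 2.1996 nats

(In bits, this would be 3.1734 bits.)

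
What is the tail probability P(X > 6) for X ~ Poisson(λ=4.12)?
0.123549

We have X ~ Poisson(λ=4.12).

P(X > 6) = 1 - P(X ≤ 6)
                = 1 - F(6)
                = 1 - 0.876451
                = 0.123549

So there's approximately a 12.4% chance that X exceeds 6.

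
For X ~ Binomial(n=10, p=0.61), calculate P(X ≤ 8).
0.947259

We have X ~ Binomial(n=10, p=0.61).

The CDF gives us P(X ≤ k).

Using the CDF:
P(X ≤ 8) = 0.947259

This means there's approximately a 94.7% chance that X is at most 8.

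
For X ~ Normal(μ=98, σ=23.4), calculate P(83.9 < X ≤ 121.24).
0.566285

We have X ~ Normal(μ=98, σ=23.4).

To find P(83.9 < X ≤ 121.24), we use:
P(83.9 < X ≤ 121.24) = P(X ≤ 121.24) - P(X ≤ 83.9)
                 = F(121.24) - F(83.9)
                 = 0.839685 - 0.273399
                 = 0.566285

So there's approximately a 56.6% chance that X falls in this range.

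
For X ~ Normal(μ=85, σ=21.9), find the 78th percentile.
101.9110

We have X ~ Normal(μ=85, σ=21.9).

We want to find x such that P(X ≤ x) = 0.78.

This is the 78th percentile, which means 78% of values fall below this point.

Using the inverse CDF (quantile function):
x = F⁻¹(0.78) = 101.9110

Verification: P(X ≤ 101.9110) = 0.78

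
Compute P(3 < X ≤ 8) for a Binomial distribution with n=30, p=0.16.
0.689237

We have X ~ Binomial(n=30, p=0.16).

To find P(3 < X ≤ 8), we use:
P(3 < X ≤ 8) = P(X ≤ 8) - P(X ≤ 3)
                 = F(8) - F(3)
                 = 0.959717 - 0.270480
                 = 0.689237

So there's approximately a 68.9% chance that X falls in this range.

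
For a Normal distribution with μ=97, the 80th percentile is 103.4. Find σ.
σ = 7.6044

For X ~ Normal(μ, σ), the p-th percentile satisfies x = μ + z_p × σ,
where z_p = Φ⁻¹(p) is the standard normal quantile.

Step 1: z_{0.8} = Φ⁻¹(0.8) = 0.8416

Step 2: Solve for σ:
103.4 = 97 + 0.8416 × σ
σ = (103.4 - 97) / 0.8416
σ = 6.40 / 0.8416
σ = 7.6044

Verification: μ + z × σ = 97 + 0.8416 × 7.6044 = 103.40 ✓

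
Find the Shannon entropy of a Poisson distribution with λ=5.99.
2.2984 nats

We have X ~ Poisson(λ=5.99).

The Shannon entropy measures the uncertainty or information content of the distribution.

For a Poisson distribution with λ=5.99:
H(X) = 2.2984 nats

(In bits, this would be 3.3159 bits.)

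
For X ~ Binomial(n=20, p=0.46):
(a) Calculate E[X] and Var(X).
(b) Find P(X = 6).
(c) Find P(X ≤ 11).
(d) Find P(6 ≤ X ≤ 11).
(a) E[X] = 9.2000, Var(X) = 4.9680
(b) P(X = 6) = 0.065833
(c) P(X ≤ 11) = 0.848876
(d) P(6 ≤ X ≤ 11) = 0.802797

We have X ~ Binomial(n=20, p=0.46).

(a) Moments:
E[X] = 9.2000
Var(X) = 4.9680
σ = √Var(X) = 2.2289

(b) Point probability using PMF:
P(X = 6) = 0.065833

(c) Cumulative probability using CDF:
P(X ≤ 11) = F(11) = 0.848876

(d) Range probability:
P(6 ≤ X ≤ 11) = P(X ≤ 11) - P(X ≤ 5)
                   = F(11) - F(5)
                   = 0.848876 - 0.046079
                   = 0.802797

This means approximately 80.3% of outcomes fall in the interval [6, 11].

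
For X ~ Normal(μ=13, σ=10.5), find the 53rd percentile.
13.7903

We have X ~ Normal(μ=13, σ=10.5).

We want to find x such that P(X ≤ x) = 0.53.

This is the 53rd percentile, which means 53% of values fall below this point.

Using the inverse CDF (quantile function):
x = F⁻¹(0.53) = 13.7903

Verification: P(X ≤ 13.7903) = 0.53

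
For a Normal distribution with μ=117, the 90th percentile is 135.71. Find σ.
σ = 14.5995

For X ~ Normal(μ, σ), the p-th percentile satisfies x = μ + z_p × σ,
where z_p = Φ⁻¹(p) is the standard normal quantile.

Step 1: z_{0.9} = Φ⁻¹(0.9) = 1.2816

Step 2: Solve for σ:
135.71 = 117 + 1.2816 × σ
σ = (135.71 - 117) / 1.2816
σ = 18.71 / 1.2816
σ = 14.5995

Verification: μ + z × σ = 117 + 1.2816 × 14.5995 = 135.71 ✓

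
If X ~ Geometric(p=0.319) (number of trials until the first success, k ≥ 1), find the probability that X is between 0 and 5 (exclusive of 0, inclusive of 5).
0.853534

We have X ~ Geometric(p=0.319) (number of trials until the first success, k ≥ 1).

To find P(0 < X ≤ 5), we use:
P(0 < X ≤ 5) = P(X ≤ 5) - P(X ≤ 0)
                 = F(5) - F(0)
                 = 0.853534 - 0.000000
                 = 0.853534

So there's approximately a 85.4% chance that X falls in this range.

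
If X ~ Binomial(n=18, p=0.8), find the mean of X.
14.4000

We have X ~ Binomial(n=18, p=0.8).

For a Binomial distribution with n=18, p=0.8:
E[X] = 14.4000

This is the expected (average) value of X.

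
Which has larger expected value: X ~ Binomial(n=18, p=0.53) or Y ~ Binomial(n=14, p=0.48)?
X has larger mean (9.5400 > 6.7200)

Compute the expected value for each distribution:

X ~ Binomial(n=18, p=0.53):
E[X] = 9.5400

Y ~ Binomial(n=14, p=0.48):
E[Y] = 6.7200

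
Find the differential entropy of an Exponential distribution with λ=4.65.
-0.5369 nats

We have X ~ Exponential(λ=4.65).

The differential entropy measures the uncertainty or information content of the distribution.

For an Exponential distribution with λ=4.65:
h(X) = -0.5369 nats

(In bits, this would be -0.7745 bits.)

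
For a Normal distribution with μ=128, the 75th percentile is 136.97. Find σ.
σ = 13.2989

For X ~ Normal(μ, σ), the p-th percentile satisfies x = μ + z_p × σ,
where z_p = Φ⁻¹(p) is the standard normal quantile.

Step 1: z_{0.75} = Φ⁻¹(0.75) = 0.6745

Step 2: Solve for σ:
136.97 = 128 + 0.6745 × σ
σ = (136.97 - 128) / 0.6745
σ = 8.97 / 0.6745
σ = 13.2989

Verification: μ + z × σ = 128 + 0.6745 × 13.2989 = 136.97 ✓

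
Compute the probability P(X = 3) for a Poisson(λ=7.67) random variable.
0.035091

We have X ~ Poisson(λ=7.67).

For a Poisson distribution, the PMF gives us the probability of each outcome.

Using the PMF formula:
P(X = 3) = 0.035091

Rounded to 4 decimal places: 0.0351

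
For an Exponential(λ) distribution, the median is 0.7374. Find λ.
λ = 0.9400

For X ~ Exponential(λ), the CDF is F(x) = 1 - e^(-λx).
The median m satisfies F(m) = 0.5:
1 - e^(-λm) = 0.5
e^(-λm) = 0.5
λm = ln(2)
m = ln(2) / λ

Given m = 0.7374:
λ = ln(2) / 0.7374 = 0.693147 / 0.7374 = 0.9400

Verification: ln(2) / 0.9400 = 0.7374 ✓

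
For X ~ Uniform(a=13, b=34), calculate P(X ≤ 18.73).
0.272857

We have X ~ Uniform(a=13, b=34).

The CDF gives us P(X ≤ k).

Using the CDF:
P(X ≤ 18.73) = 0.272857

This means there's approximately a 27.3% chance that X is at most 18.73.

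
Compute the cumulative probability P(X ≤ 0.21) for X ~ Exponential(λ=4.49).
0.610503

We have X ~ Exponential(λ=4.49).

The CDF gives us P(X ≤ k).

Using the CDF:
P(X ≤ 0.21) = 0.610503

This means there's approximately a 61.1% chance that X is at most 0.21.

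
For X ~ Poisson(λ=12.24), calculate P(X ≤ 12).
0.548539

We have X ~ Poisson(λ=12.24).

The CDF gives us P(X ≤ k).

Using the CDF:
P(X ≤ 12) = 0.548539

This means there's approximately a 54.9% chance that X is at most 12.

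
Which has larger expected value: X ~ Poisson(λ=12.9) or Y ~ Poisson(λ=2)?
X has larger mean (12.9000 > 2.0000)

Compute the expected value for each distribution:

X ~ Poisson(λ=12.9):
E[X] = 12.9000

Y ~ Poisson(λ=2):
E[Y] = 2.0000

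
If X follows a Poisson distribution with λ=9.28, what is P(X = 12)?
0.079430

We have X ~ Poisson(λ=9.28).

For a Poisson distribution, the PMF gives us the probability of each outcome.

Using the PMF formula:
P(X = 12) = 0.079430

Rounded to 4 decimal places: 0.0794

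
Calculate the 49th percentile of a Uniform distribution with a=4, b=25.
14.2900

We have X ~ Uniform(a=4, b=25).

We want to find x such that P(X ≤ x) = 0.49.

This is the 49th percentile, which means 49% of values fall below this point.

Using the inverse CDF (quantile function):
x = F⁻¹(0.49) = 14.2900

Verification: P(X ≤ 14.2900) = 0.49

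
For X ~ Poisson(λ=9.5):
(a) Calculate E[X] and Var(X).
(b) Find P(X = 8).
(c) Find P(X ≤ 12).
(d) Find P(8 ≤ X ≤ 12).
(a) E[X] = 9.5000, Var(X) = 9.5000
(b) P(X = 8) = 0.123160
(c) P(X ≤ 12) = 0.836430
(d) P(8 ≤ X ≤ 12) = 0.567767

We have X ~ Poisson(λ=9.5).

(a) Moments:
E[X] = 9.5000
Var(X) = 9.5000
σ = √Var(X) = 3.0822

(b) Point probability using PMF:
P(X = 8) = 0.123160

(c) Cumulative probability using CDF:
P(X ≤ 12) = F(12) = 0.836430

(d) Range probability:
P(8 ≤ X ≤ 12) = P(X ≤ 12) - P(X ≤ 7)
                   = F(12) - F(7)
                   = 0.836430 - 0.268663
                   = 0.567767

This means approximately 56.8% of outcomes fall in the interval [8, 12].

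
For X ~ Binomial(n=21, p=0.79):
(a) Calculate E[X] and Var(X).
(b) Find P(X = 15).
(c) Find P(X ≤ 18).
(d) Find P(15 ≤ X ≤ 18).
(a) E[X] = 16.5900, Var(X) = 3.4839
(b) P(X = 15) = 0.135592
(c) P(X ≤ 18) = 0.848290
(d) P(15 ≤ X ≤ 18) = 0.715444

We have X ~ Binomial(n=21, p=0.79).

(a) Moments:
E[X] = 16.5900
Var(X) = 3.4839
σ = √Var(X) = 1.8665

(b) Point probability using PMF:
P(X = 15) = 0.135592

(c) Cumulative probability using CDF:
P(X ≤ 18) = F(18) = 0.848290

(d) Range probability:
P(15 ≤ X ≤ 18) = P(X ≤ 18) - P(X ≤ 14)
                   = F(18) - F(14)
                   = 0.848290 - 0.132846
                   = 0.715444

This means approximately 71.5% of outcomes fall in the interval [15, 18].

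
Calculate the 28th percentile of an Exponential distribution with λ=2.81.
0.1169

We have X ~ Exponential(λ=2.81).

We want to find x such that P(X ≤ x) = 0.28.

This is the 28th percentile, which means 28% of values fall below this point.

Using the inverse CDF (quantile function):
x = F⁻¹(0.28) = 0.1169

Verification: P(X ≤ 0.1169) = 0.28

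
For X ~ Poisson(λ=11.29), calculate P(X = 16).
0.041620

We have X ~ Poisson(λ=11.29).

For a Poisson distribution, the PMF gives us the probability of each outcome.

Using the PMF formula:
P(X = 16) = 0.041620

Rounded to 4 decimal places: 0.0416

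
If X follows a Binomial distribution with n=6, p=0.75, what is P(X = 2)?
0.032959

We have X ~ Binomial(n=6, p=0.75).

For a Binomial distribution, the PMF gives us the probability of each outcome.

Using the PMF formula:
P(X = 2) = 0.032959

Rounded to 4 decimal places: 0.0330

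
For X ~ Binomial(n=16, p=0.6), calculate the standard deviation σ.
1.9596

We have X ~ Binomial(n=16, p=0.6).

For a Binomial distribution with n=16, p=0.6:
σ = √Var(X) = 1.9596

The standard deviation is the square root of the variance.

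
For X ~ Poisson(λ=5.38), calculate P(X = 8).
0.080211

We have X ~ Poisson(λ=5.38).

For a Poisson distribution, the PMF gives us the probability of each outcome.

Using the PMF formula:
P(X = 8) = 0.080211

Rounded to 4 decimal places: 0.0802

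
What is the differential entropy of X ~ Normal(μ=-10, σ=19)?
4.3634 nats

We have X ~ Normal(μ=-10, σ=19).

The differential entropy measures the uncertainty or information content of the distribution.

For a Normal distribution with μ=-10, σ=19:
h(X) = 4.3634 nats

(In bits, this would be 6.2950 bits.)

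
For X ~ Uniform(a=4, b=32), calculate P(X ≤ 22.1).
0.646429

We have X ~ Uniform(a=4, b=32).

The CDF gives us P(X ≤ k).

Using the CDF:
P(X ≤ 22.1) = 0.646429

This means there's approximately a 64.6% chance that X is at most 22.1.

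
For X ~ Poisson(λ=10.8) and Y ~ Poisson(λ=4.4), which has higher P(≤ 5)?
Y has higher probability (P(Y ≤ 5) = 0.7199 > P(X ≤ 5) = 0.0423)

Compute P(≤ 5) for each distribution:

X ~ Poisson(λ=10.8):
P(X ≤ 5) = 0.0423

Y ~ Poisson(λ=4.4):
P(Y ≤ 5) = 0.7199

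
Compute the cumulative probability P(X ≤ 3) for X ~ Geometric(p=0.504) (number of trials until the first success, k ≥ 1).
0.877976

We have X ~ Geometric(p=0.504) (number of trials until the first success, k ≥ 1).

The CDF gives us P(X ≤ k).

Using the CDF:
P(X ≤ 3) = 0.877976

This means there's approximately a 87.8% chance that X is at most 3.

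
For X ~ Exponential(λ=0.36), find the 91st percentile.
6.6887

We have X ~ Exponential(λ=0.36).

We want to find x such that P(X ≤ x) = 0.91.

This is the 91st percentile, which means 91% of values fall below this point.

Using the inverse CDF (quantile function):
x = F⁻¹(0.91) = 6.6887

Verification: P(X ≤ 6.6887) = 0.91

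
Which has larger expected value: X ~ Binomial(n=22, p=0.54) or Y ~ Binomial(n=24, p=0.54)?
Y has larger mean (12.9600 > 11.8800)

Compute the expected value for each distribution:

X ~ Binomial(n=22, p=0.54):
E[X] = 11.8800

Y ~ Binomial(n=24, p=0.54):
E[Y] = 12.9600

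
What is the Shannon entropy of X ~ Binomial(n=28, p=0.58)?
2.3785 nats

We have X ~ Binomial(n=28, p=0.58).

The Shannon entropy measures the uncertainty or information content of the distribution.

For a Binomial distribution with n=28, p=0.58:
H(X) = 2.3785 nats

(In bits, this would be 3.4314 bits.)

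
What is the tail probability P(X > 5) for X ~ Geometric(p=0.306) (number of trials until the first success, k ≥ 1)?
0.160989

We have X ~ Geometric(p=0.306) (number of trials until the first success, k ≥ 1).

P(X > 5) = 1 - P(X ≤ 5)
                = 1 - F(5)
                = 1 - 0.839011
                = 0.160989

So there's approximately a 16.1% chance that X exceeds 5.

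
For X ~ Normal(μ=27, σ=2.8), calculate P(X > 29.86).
0.153526

We have X ~ Normal(μ=27, σ=2.8).

P(X > 29.86) = 1 - P(X ≤ 29.86)
                = 1 - F(29.86)
                = 1 - 0.846474
                = 0.153526

So there's approximately a 15.4% chance that X exceeds 29.86.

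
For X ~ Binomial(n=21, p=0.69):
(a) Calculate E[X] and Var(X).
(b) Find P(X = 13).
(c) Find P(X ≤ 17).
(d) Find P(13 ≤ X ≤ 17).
(a) E[X] = 14.4900, Var(X) = 4.4919
(b) P(X = 13) = 0.139468
(c) P(X ≤ 17) = 0.928391
(d) P(13 ≤ X ≤ 17) = 0.755584

We have X ~ Binomial(n=21, p=0.69).

(a) Moments:
E[X] = 14.4900
Var(X) = 4.4919
σ = √Var(X) = 2.1194

(b) Point probability using PMF:
P(X = 13) = 0.139468

(c) Cumulative probability using CDF:
P(X ≤ 17) = F(17) = 0.928391

(d) Range probability:
P(13 ≤ X ≤ 17) = P(X ≤ 17) - P(X ≤ 12)
                   = F(17) - F(12)
                   = 0.928391 - 0.172807
                   = 0.755584

This means approximately 75.6% of outcomes fall in the interval [13, 17].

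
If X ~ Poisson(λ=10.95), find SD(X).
3.3091

We have X ~ Poisson(λ=10.95).

For a Poisson distribution with λ=10.95:
σ = √Var(X) = 3.3091

The standard deviation is the square root of the variance.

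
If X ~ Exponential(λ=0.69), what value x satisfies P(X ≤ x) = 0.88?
3.0728

We have X ~ Exponential(λ=0.69).

We want to find x such that P(X ≤ x) = 0.88.

This is the 88th percentile, which means 88% of values fall below this point.

Using the inverse CDF (quantile function):
x = F⁻¹(0.88) = 3.0728

Verification: P(X ≤ 3.0728) = 0.88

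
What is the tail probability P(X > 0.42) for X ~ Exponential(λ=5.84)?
0.086052

We have X ~ Exponential(λ=5.84).

P(X > 0.42) = 1 - P(X ≤ 0.42)
                = 1 - F(0.42)
                = 1 - 0.913948
                = 0.086052

So there's approximately a 8.6% chance that X exceeds 0.42.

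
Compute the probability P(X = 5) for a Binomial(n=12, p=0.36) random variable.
0.210619

We have X ~ Binomial(n=12, p=0.36).

For a Binomial distribution, the PMF gives us the probability of each outcome.

Using the PMF formula:
P(X = 5) = 0.210619

Rounded to 4 decimal places: 0.2106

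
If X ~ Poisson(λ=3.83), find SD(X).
1.9570

We have X ~ Poisson(λ=3.83).

For a Poisson distribution with λ=3.83:
σ = √Var(X) = 1.9570

The standard deviation is the square root of the variance.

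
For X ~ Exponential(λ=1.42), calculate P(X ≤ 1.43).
0.868743

We have X ~ Exponential(λ=1.42).

The CDF gives us P(X ≤ k).

Using the CDF:
P(X ≤ 1.43) = 0.868743

This means there's approximately a 86.9% chance that X is at most 1.43.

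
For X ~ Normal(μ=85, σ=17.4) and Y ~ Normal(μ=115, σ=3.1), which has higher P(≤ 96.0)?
X has higher probability (P(X ≤ 96.0) = 0.7364 > P(Y ≤ 96.0) = 0.0000)

Compute P(≤ 96.0) for each distribution:

X ~ Normal(μ=85, σ=17.4):
P(X ≤ 96.0) = 0.7364

Y ~ Normal(μ=115, σ=3.1):
P(Y ≤ 96.0) = 0.0000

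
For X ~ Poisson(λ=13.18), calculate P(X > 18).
0.077228

We have X ~ Poisson(λ=13.18).

P(X > 18) = 1 - P(X ≤ 18)
                = 1 - F(18)
                = 1 - 0.922772
                = 0.077228

So there's approximately a 7.7% chance that X exceeds 18.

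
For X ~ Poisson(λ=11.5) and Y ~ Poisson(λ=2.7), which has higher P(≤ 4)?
Y has higher probability (P(Y ≤ 4) = 0.8629 > P(X ≤ 4) = 0.0107)

Compute P(≤ 4) for each distribution:

X ~ Poisson(λ=11.5):
P(X ≤ 4) = 0.0107

Y ~ Poisson(λ=2.7):
P(Y ≤ 4) = 0.8629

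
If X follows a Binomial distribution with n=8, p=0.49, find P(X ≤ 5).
0.868202

We have X ~ Binomial(n=8, p=0.49).

The CDF gives us P(X ≤ k).

Using the CDF:
P(X ≤ 5) = 0.868202

This means there's approximately a 86.8% chance that X is at most 5.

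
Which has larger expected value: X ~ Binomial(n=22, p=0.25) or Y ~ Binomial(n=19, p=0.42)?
Y has larger mean (7.9800 > 5.5000)

Compute the expected value for each distribution:

X ~ Binomial(n=22, p=0.25):
E[X] = 5.5000

Y ~ Binomial(n=19, p=0.42):
E[Y] = 7.9800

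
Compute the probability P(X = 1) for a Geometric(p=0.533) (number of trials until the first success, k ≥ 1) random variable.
0.533000

We have X ~ Geometric(p=0.533) (number of trials until the first success, k ≥ 1).

For a Geometric distribution, the PMF gives us the probability of each outcome.

Using the PMF formula:
P(X = 1) = 0.533000

Rounded to 4 decimal places: 0.5330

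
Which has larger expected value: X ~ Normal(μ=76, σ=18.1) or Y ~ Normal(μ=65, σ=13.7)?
X has larger mean (76.0000 > 65.0000)

Compute the expected value for each distribution:

X ~ Normal(μ=76, σ=18.1):
E[X] = 76.0000

Y ~ Normal(μ=65, σ=13.7):
E[Y] = 65.0000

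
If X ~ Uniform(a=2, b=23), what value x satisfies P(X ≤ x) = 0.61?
14.8100

We have X ~ Uniform(a=2, b=23).

We want to find x such that P(X ≤ x) = 0.61.

This is the 61st percentile, which means 61% of values fall below this point.

Using the inverse CDF (quantile function):
x = F⁻¹(0.61) = 14.8100

Verification: P(X ≤ 14.8100) = 0.61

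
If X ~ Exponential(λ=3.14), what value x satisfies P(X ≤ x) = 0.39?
0.1574

We have X ~ Exponential(λ=3.14).

We want to find x such that P(X ≤ x) = 0.39.

This is the 39th percentile, which means 39% of values fall below this point.

Using the inverse CDF (quantile function):
x = F⁻¹(0.39) = 0.1574

Verification: P(X ≤ 0.1574) = 0.39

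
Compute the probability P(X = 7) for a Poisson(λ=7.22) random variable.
0.148499

We have X ~ Poisson(λ=7.22).

For a Poisson distribution, the PMF gives us the probability of each outcome.

Using the PMF formula:
P(X = 7) = 0.148499

Rounded to 4 decimal places: 0.1485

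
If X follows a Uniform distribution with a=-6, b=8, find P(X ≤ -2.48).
0.251429

We have X ~ Uniform(a=-6, b=8).

The CDF gives us P(X ≤ k).

Using the CDF:
P(X ≤ -2.48) = 0.251429

This means there's approximately a 25.1% chance that X is at most -2.48.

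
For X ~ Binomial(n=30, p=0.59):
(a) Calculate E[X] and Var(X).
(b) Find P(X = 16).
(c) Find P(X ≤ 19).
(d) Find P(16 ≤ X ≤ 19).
(a) E[X] = 17.7000, Var(X) = 7.2570
(b) P(X = 16) = 0.118915
(c) P(X ≤ 19) = 0.745602
(d) P(16 ≤ X ≤ 19) = 0.539415

We have X ~ Binomial(n=30, p=0.59).

(a) Moments:
E[X] = 17.7000
Var(X) = 7.2570
σ = √Var(X) = 2.6939

(b) Point probability using PMF:
P(X = 16) = 0.118915

(c) Cumulative probability using CDF:
P(X ≤ 19) = F(19) = 0.745602

(d) Range probability:
P(16 ≤ X ≤ 19) = P(X ≤ 19) - P(X ≤ 15)
                   = F(19) - F(15)
                   = 0.745602 - 0.206187
                   = 0.539415

This means approximately 53.9% of outcomes fall in the interval [16, 19].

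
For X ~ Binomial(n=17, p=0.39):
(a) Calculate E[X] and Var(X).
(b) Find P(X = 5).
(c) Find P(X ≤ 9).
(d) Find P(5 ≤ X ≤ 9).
(a) E[X] = 6.6300, Var(X) = 4.0443
(b) P(X = 5) = 0.148194
(c) P(X ≤ 9) = 0.921610
(d) P(5 ≤ X ≤ 9) = 0.777496

We have X ~ Binomial(n=17, p=0.39).

(a) Moments:
E[X] = 6.6300
Var(X) = 4.0443
σ = √Var(X) = 2.0110

(b) Point probability using PMF:
P(X = 5) = 0.148194

(c) Cumulative probability using CDF:
P(X ≤ 9) = F(9) = 0.921610

(d) Range probability:
P(5 ≤ X ≤ 9) = P(X ≤ 9) - P(X ≤ 4)
                   = F(9) - F(4)
                   = 0.921610 - 0.144114
                   = 0.777496

This means approximately 77.7% of outcomes fall in the interval [5, 9].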